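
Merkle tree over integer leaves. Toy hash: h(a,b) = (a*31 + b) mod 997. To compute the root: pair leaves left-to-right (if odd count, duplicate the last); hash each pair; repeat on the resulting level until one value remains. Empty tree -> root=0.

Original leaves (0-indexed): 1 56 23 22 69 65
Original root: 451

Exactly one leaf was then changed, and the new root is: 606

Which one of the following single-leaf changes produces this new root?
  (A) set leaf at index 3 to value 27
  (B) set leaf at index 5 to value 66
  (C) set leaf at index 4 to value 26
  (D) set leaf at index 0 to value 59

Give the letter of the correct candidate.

Answer: A

Derivation:
Original leaves: [1, 56, 23, 22, 69, 65]
Target new root: 606
Try each candidate change and compute the resulting root:
Candidate A: set leaf[3] = 27 -> leaves = [1, 56, 23, 27, 69, 65]
  L0: [1, 56, 23, 27, 69, 65]
  L1: h(1,56)=(1*31+56)%997=87 h(23,27)=(23*31+27)%997=740 h(69,65)=(69*31+65)%997=210 -> [87, 740, 210]
  L2: h(87,740)=(87*31+740)%997=446 h(210,210)=(210*31+210)%997=738 -> [446, 738]
  L3: h(446,738)=(446*31+738)%997=606 -> [606]
  root = 606 == target 606  ** MATCH **
Candidate B: set leaf[5] = 66 -> leaves = [1, 56, 23, 22, 69, 66]
  L0: [1, 56, 23, 22, 69, 66]
  L1: h(1,56)=(1*31+56)%997=87 h(23,22)=(23*31+22)%997=735 h(69,66)=(69*31+66)%997=211 -> [87, 735, 211]
  L2: h(87,735)=(87*31+735)%997=441 h(211,211)=(211*31+211)%997=770 -> [441, 770]
  L3: h(441,770)=(441*31+770)%997=483 -> [483]
  root = 483 != target 606
Candidate C: set leaf[4] = 26 -> leaves = [1, 56, 23, 22, 26, 65]
  L0: [1, 56, 23, 22, 26, 65]
  L1: h(1,56)=(1*31+56)%997=87 h(23,22)=(23*31+22)%997=735 h(26,65)=(26*31+65)%997=871 -> [87, 735, 871]
  L2: h(87,735)=(87*31+735)%997=441 h(871,871)=(871*31+871)%997=953 -> [441, 953]
  L3: h(441,953)=(441*31+953)%997=666 -> [666]
  root = 666 != target 606
Candidate D: set leaf[0] = 59 -> leaves = [59, 56, 23, 22, 69, 65]
  L0: [59, 56, 23, 22, 69, 65]
  L1: h(59,56)=(59*31+56)%997=888 h(23,22)=(23*31+22)%997=735 h(69,65)=(69*31+65)%997=210 -> [888, 735, 210]
  L2: h(888,735)=(888*31+735)%997=347 h(210,210)=(210*31+210)%997=738 -> [347, 738]
  L3: h(347,738)=(347*31+738)%997=528 -> [528]
  root = 528 != target 606
Candidate A produces the target root.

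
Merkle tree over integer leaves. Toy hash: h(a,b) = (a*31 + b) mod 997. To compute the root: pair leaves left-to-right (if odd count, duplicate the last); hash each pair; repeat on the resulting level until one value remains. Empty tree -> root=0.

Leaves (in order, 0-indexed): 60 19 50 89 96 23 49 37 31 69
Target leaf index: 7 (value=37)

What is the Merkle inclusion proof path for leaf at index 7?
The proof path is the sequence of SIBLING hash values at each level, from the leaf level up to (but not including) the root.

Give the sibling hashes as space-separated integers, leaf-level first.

L0 (leaves): [60, 19, 50, 89, 96, 23, 49, 37, 31, 69], target index=7
L1: h(60,19)=(60*31+19)%997=882 [pair 0] h(50,89)=(50*31+89)%997=642 [pair 1] h(96,23)=(96*31+23)%997=8 [pair 2] h(49,37)=(49*31+37)%997=559 [pair 3] h(31,69)=(31*31+69)%997=33 [pair 4] -> [882, 642, 8, 559, 33]
  Sibling for proof at L0: 49
L2: h(882,642)=(882*31+642)%997=68 [pair 0] h(8,559)=(8*31+559)%997=807 [pair 1] h(33,33)=(33*31+33)%997=59 [pair 2] -> [68, 807, 59]
  Sibling for proof at L1: 8
L3: h(68,807)=(68*31+807)%997=921 [pair 0] h(59,59)=(59*31+59)%997=891 [pair 1] -> [921, 891]
  Sibling for proof at L2: 68
L4: h(921,891)=(921*31+891)%997=529 [pair 0] -> [529]
  Sibling for proof at L3: 891
Root: 529
Proof path (sibling hashes from leaf to root): [49, 8, 68, 891]

Answer: 49 8 68 891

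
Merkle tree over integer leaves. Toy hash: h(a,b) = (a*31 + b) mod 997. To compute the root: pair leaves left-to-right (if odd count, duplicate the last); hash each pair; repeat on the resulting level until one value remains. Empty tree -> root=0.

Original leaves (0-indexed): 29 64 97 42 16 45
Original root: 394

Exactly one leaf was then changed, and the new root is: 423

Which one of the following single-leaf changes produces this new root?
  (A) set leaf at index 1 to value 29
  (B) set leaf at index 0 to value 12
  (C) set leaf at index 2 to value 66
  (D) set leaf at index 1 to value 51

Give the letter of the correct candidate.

Answer: B

Derivation:
Original leaves: [29, 64, 97, 42, 16, 45]
Target new root: 423
Try each candidate change and compute the resulting root:
Candidate A: set leaf[1] = 29 -> leaves = [29, 29, 97, 42, 16, 45]
  L0: [29, 29, 97, 42, 16, 45]
  L1: h(29,29)=(29*31+29)%997=928 h(97,42)=(97*31+42)%997=58 h(16,45)=(16*31+45)%997=541 -> [928, 58, 541]
  L2: h(928,58)=(928*31+58)%997=910 h(541,541)=(541*31+541)%997=363 -> [910, 363]
  L3: h(910,363)=(910*31+363)%997=657 -> [657]
  root = 657 != target 423
Candidate B: set leaf[0] = 12 -> leaves = [12, 64, 97, 42, 16, 45]
  L0: [12, 64, 97, 42, 16, 45]
  L1: h(12,64)=(12*31+64)%997=436 h(97,42)=(97*31+42)%997=58 h(16,45)=(16*31+45)%997=541 -> [436, 58, 541]
  L2: h(436,58)=(436*31+58)%997=613 h(541,541)=(541*31+541)%997=363 -> [613, 363]
  L3: h(613,363)=(613*31+363)%997=423 -> [423]
  root = 423 == target 423  ** MATCH **
Candidate C: set leaf[2] = 66 -> leaves = [29, 64, 66, 42, 16, 45]
  L0: [29, 64, 66, 42, 16, 45]
  L1: h(29,64)=(29*31+64)%997=963 h(66,42)=(66*31+42)%997=94 h(16,45)=(16*31+45)%997=541 -> [963, 94, 541]
  L2: h(963,94)=(963*31+94)%997=37 h(541,541)=(541*31+541)%997=363 -> [37, 363]
  L3: h(37,363)=(37*31+363)%997=513 -> [513]
  root = 513 != target 423
Candidate D: set leaf[1] = 51 -> leaves = [29, 51, 97, 42, 16, 45]
  L0: [29, 51, 97, 42, 16, 45]
  L1: h(29,51)=(29*31+51)%997=950 h(97,42)=(97*31+42)%997=58 h(16,45)=(16*31+45)%997=541 -> [950, 58, 541]
  L2: h(950,58)=(950*31+58)%997=595 h(541,541)=(541*31+541)%997=363 -> [595, 363]
  L3: h(595,363)=(595*31+363)%997=862 -> [862]
  root = 862 != target 423
Candidate B produces the target root.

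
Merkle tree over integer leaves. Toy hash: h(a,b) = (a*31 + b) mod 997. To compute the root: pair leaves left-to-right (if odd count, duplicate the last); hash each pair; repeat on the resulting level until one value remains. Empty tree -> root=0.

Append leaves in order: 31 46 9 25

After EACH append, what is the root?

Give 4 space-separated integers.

After append 31 (leaves=[31]):
  L0: [31]
  root=31
After append 46 (leaves=[31, 46]):
  L0: [31, 46]
  L1: h(31,46)=(31*31+46)%997=10 -> [10]
  root=10
After append 9 (leaves=[31, 46, 9]):
  L0: [31, 46, 9]
  L1: h(31,46)=(31*31+46)%997=10 h(9,9)=(9*31+9)%997=288 -> [10, 288]
  L2: h(10,288)=(10*31+288)%997=598 -> [598]
  root=598
After append 25 (leaves=[31, 46, 9, 25]):
  L0: [31, 46, 9, 25]
  L1: h(31,46)=(31*31+46)%997=10 h(9,25)=(9*31+25)%997=304 -> [10, 304]
  L2: h(10,304)=(10*31+304)%997=614 -> [614]
  root=614

Answer: 31 10 598 614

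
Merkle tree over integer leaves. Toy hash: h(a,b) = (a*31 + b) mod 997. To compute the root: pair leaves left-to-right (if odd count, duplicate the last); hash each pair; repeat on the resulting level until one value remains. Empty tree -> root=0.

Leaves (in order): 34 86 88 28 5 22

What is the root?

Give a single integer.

L0: [34, 86, 88, 28, 5, 22]
L1: h(34,86)=(34*31+86)%997=143 h(88,28)=(88*31+28)%997=762 h(5,22)=(5*31+22)%997=177 -> [143, 762, 177]
L2: h(143,762)=(143*31+762)%997=210 h(177,177)=(177*31+177)%997=679 -> [210, 679]
L3: h(210,679)=(210*31+679)%997=210 -> [210]

Answer: 210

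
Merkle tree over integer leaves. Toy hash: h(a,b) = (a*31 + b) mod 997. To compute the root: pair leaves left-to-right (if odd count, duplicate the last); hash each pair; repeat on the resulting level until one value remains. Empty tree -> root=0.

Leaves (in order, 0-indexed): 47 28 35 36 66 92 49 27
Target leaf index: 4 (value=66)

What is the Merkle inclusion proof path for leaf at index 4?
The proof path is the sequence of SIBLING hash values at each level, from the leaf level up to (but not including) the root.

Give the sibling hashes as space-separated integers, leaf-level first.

Answer: 92 549 297

Derivation:
L0 (leaves): [47, 28, 35, 36, 66, 92, 49, 27], target index=4
L1: h(47,28)=(47*31+28)%997=488 [pair 0] h(35,36)=(35*31+36)%997=124 [pair 1] h(66,92)=(66*31+92)%997=144 [pair 2] h(49,27)=(49*31+27)%997=549 [pair 3] -> [488, 124, 144, 549]
  Sibling for proof at L0: 92
L2: h(488,124)=(488*31+124)%997=297 [pair 0] h(144,549)=(144*31+549)%997=28 [pair 1] -> [297, 28]
  Sibling for proof at L1: 549
L3: h(297,28)=(297*31+28)%997=262 [pair 0] -> [262]
  Sibling for proof at L2: 297
Root: 262
Proof path (sibling hashes from leaf to root): [92, 549, 297]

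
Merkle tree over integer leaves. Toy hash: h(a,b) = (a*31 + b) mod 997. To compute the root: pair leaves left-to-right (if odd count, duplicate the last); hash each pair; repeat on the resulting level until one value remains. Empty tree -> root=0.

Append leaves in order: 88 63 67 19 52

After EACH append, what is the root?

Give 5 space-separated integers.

After append 88 (leaves=[88]):
  L0: [88]
  root=88
After append 63 (leaves=[88, 63]):
  L0: [88, 63]
  L1: h(88,63)=(88*31+63)%997=797 -> [797]
  root=797
After append 67 (leaves=[88, 63, 67]):
  L0: [88, 63, 67]
  L1: h(88,63)=(88*31+63)%997=797 h(67,67)=(67*31+67)%997=150 -> [797, 150]
  L2: h(797,150)=(797*31+150)%997=929 -> [929]
  root=929
After append 19 (leaves=[88, 63, 67, 19]):
  L0: [88, 63, 67, 19]
  L1: h(88,63)=(88*31+63)%997=797 h(67,19)=(67*31+19)%997=102 -> [797, 102]
  L2: h(797,102)=(797*31+102)%997=881 -> [881]
  root=881
After append 52 (leaves=[88, 63, 67, 19, 52]):
  L0: [88, 63, 67, 19, 52]
  L1: h(88,63)=(88*31+63)%997=797 h(67,19)=(67*31+19)%997=102 h(52,52)=(52*31+52)%997=667 -> [797, 102, 667]
  L2: h(797,102)=(797*31+102)%997=881 h(667,667)=(667*31+667)%997=407 -> [881, 407]
  L3: h(881,407)=(881*31+407)%997=799 -> [799]
  root=799

Answer: 88 797 929 881 799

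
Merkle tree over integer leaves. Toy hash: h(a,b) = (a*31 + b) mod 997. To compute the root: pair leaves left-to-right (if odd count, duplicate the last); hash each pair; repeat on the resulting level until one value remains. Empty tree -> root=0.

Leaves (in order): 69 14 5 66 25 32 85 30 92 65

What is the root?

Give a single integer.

L0: [69, 14, 5, 66, 25, 32, 85, 30, 92, 65]
L1: h(69,14)=(69*31+14)%997=159 h(5,66)=(5*31+66)%997=221 h(25,32)=(25*31+32)%997=807 h(85,30)=(85*31+30)%997=671 h(92,65)=(92*31+65)%997=923 -> [159, 221, 807, 671, 923]
L2: h(159,221)=(159*31+221)%997=165 h(807,671)=(807*31+671)%997=763 h(923,923)=(923*31+923)%997=623 -> [165, 763, 623]
L3: h(165,763)=(165*31+763)%997=893 h(623,623)=(623*31+623)%997=993 -> [893, 993]
L4: h(893,993)=(893*31+993)%997=760 -> [760]

Answer: 760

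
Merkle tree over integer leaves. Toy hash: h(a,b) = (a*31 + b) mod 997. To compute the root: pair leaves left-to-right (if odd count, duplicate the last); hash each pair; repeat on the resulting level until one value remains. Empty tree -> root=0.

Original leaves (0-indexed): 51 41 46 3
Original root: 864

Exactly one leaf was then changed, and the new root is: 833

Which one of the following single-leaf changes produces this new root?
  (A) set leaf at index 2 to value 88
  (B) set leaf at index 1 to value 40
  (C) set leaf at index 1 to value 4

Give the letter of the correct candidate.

Original leaves: [51, 41, 46, 3]
Target new root: 833
Try each candidate change and compute the resulting root:
Candidate A: set leaf[2] = 88 -> leaves = [51, 41, 88, 3]
  L0: [51, 41, 88, 3]
  L1: h(51,41)=(51*31+41)%997=625 h(88,3)=(88*31+3)%997=737 -> [625, 737]
  L2: h(625,737)=(625*31+737)%997=172 -> [172]
  root = 172 != target 833
Candidate B: set leaf[1] = 40 -> leaves = [51, 40, 46, 3]
  L0: [51, 40, 46, 3]
  L1: h(51,40)=(51*31+40)%997=624 h(46,3)=(46*31+3)%997=432 -> [624, 432]
  L2: h(624,432)=(624*31+432)%997=833 -> [833]
  root = 833 == target 833  ** MATCH **
Candidate C: set leaf[1] = 4 -> leaves = [51, 4, 46, 3]
  L0: [51, 4, 46, 3]
  L1: h(51,4)=(51*31+4)%997=588 h(46,3)=(46*31+3)%997=432 -> [588, 432]
  L2: h(588,432)=(588*31+432)%997=714 -> [714]
  root = 714 != target 833
Candidate B produces the target root.

Answer: B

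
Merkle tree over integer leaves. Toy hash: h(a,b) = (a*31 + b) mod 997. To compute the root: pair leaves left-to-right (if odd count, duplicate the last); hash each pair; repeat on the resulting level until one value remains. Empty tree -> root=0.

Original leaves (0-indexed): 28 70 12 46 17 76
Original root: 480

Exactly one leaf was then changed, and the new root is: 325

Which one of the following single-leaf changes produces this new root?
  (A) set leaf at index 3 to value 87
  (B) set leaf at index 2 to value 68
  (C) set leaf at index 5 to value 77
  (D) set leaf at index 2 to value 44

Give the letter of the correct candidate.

Original leaves: [28, 70, 12, 46, 17, 76]
Target new root: 325
Try each candidate change and compute the resulting root:
Candidate A: set leaf[3] = 87 -> leaves = [28, 70, 12, 87, 17, 76]
  L0: [28, 70, 12, 87, 17, 76]
  L1: h(28,70)=(28*31+70)%997=938 h(12,87)=(12*31+87)%997=459 h(17,76)=(17*31+76)%997=603 -> [938, 459, 603]
  L2: h(938,459)=(938*31+459)%997=624 h(603,603)=(603*31+603)%997=353 -> [624, 353]
  L3: h(624,353)=(624*31+353)%997=754 -> [754]
  root = 754 != target 325
Candidate B: set leaf[2] = 68 -> leaves = [28, 70, 68, 46, 17, 76]
  L0: [28, 70, 68, 46, 17, 76]
  L1: h(28,70)=(28*31+70)%997=938 h(68,46)=(68*31+46)%997=160 h(17,76)=(17*31+76)%997=603 -> [938, 160, 603]
  L2: h(938,160)=(938*31+160)%997=325 h(603,603)=(603*31+603)%997=353 -> [325, 353]
  L3: h(325,353)=(325*31+353)%997=458 -> [458]
  root = 458 != target 325
Candidate C: set leaf[5] = 77 -> leaves = [28, 70, 12, 46, 17, 77]
  L0: [28, 70, 12, 46, 17, 77]
  L1: h(28,70)=(28*31+70)%997=938 h(12,46)=(12*31+46)%997=418 h(17,77)=(17*31+77)%997=604 -> [938, 418, 604]
  L2: h(938,418)=(938*31+418)%997=583 h(604,604)=(604*31+604)%997=385 -> [583, 385]
  L3: h(583,385)=(583*31+385)%997=512 -> [512]
  root = 512 != target 325
Candidate D: set leaf[2] = 44 -> leaves = [28, 70, 44, 46, 17, 76]
  L0: [28, 70, 44, 46, 17, 76]
  L1: h(28,70)=(28*31+70)%997=938 h(44,46)=(44*31+46)%997=413 h(17,76)=(17*31+76)%997=603 -> [938, 413, 603]
  L2: h(938,413)=(938*31+413)%997=578 h(603,603)=(603*31+603)%997=353 -> [578, 353]
  L3: h(578,353)=(578*31+353)%997=325 -> [325]
  root = 325 == target 325  ** MATCH **
Candidate D produces the target root.

Answer: D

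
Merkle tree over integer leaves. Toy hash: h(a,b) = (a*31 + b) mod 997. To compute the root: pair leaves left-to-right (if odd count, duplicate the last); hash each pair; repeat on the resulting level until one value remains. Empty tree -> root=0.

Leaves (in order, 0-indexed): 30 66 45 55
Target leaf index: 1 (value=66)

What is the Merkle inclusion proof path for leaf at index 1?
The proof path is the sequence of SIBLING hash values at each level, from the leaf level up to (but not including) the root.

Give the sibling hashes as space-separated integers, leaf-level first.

L0 (leaves): [30, 66, 45, 55], target index=1
L1: h(30,66)=(30*31+66)%997=996 [pair 0] h(45,55)=(45*31+55)%997=453 [pair 1] -> [996, 453]
  Sibling for proof at L0: 30
L2: h(996,453)=(996*31+453)%997=422 [pair 0] -> [422]
  Sibling for proof at L1: 453
Root: 422
Proof path (sibling hashes from leaf to root): [30, 453]

Answer: 30 453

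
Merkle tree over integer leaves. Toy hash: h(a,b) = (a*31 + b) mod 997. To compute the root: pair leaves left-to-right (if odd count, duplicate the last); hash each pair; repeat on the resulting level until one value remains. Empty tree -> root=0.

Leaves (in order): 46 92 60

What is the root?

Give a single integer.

L0: [46, 92, 60]
L1: h(46,92)=(46*31+92)%997=521 h(60,60)=(60*31+60)%997=923 -> [521, 923]
L2: h(521,923)=(521*31+923)%997=125 -> [125]

Answer: 125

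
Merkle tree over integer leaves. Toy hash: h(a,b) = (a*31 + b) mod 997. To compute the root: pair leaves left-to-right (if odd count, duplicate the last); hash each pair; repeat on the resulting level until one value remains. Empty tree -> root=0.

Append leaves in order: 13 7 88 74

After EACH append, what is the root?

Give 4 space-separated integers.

After append 13 (leaves=[13]):
  L0: [13]
  root=13
After append 7 (leaves=[13, 7]):
  L0: [13, 7]
  L1: h(13,7)=(13*31+7)%997=410 -> [410]
  root=410
After append 88 (leaves=[13, 7, 88]):
  L0: [13, 7, 88]
  L1: h(13,7)=(13*31+7)%997=410 h(88,88)=(88*31+88)%997=822 -> [410, 822]
  L2: h(410,822)=(410*31+822)%997=571 -> [571]
  root=571
After append 74 (leaves=[13, 7, 88, 74]):
  L0: [13, 7, 88, 74]
  L1: h(13,7)=(13*31+7)%997=410 h(88,74)=(88*31+74)%997=808 -> [410, 808]
  L2: h(410,808)=(410*31+808)%997=557 -> [557]
  root=557

Answer: 13 410 571 557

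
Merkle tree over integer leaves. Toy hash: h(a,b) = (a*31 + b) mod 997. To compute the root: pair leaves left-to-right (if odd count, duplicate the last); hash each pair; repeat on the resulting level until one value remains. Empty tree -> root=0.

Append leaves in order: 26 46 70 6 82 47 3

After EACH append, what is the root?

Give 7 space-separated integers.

Answer: 26 852 736 672 115 989 490

Derivation:
After append 26 (leaves=[26]):
  L0: [26]
  root=26
After append 46 (leaves=[26, 46]):
  L0: [26, 46]
  L1: h(26,46)=(26*31+46)%997=852 -> [852]
  root=852
After append 70 (leaves=[26, 46, 70]):
  L0: [26, 46, 70]
  L1: h(26,46)=(26*31+46)%997=852 h(70,70)=(70*31+70)%997=246 -> [852, 246]
  L2: h(852,246)=(852*31+246)%997=736 -> [736]
  root=736
After append 6 (leaves=[26, 46, 70, 6]):
  L0: [26, 46, 70, 6]
  L1: h(26,46)=(26*31+46)%997=852 h(70,6)=(70*31+6)%997=182 -> [852, 182]
  L2: h(852,182)=(852*31+182)%997=672 -> [672]
  root=672
After append 82 (leaves=[26, 46, 70, 6, 82]):
  L0: [26, 46, 70, 6, 82]
  L1: h(26,46)=(26*31+46)%997=852 h(70,6)=(70*31+6)%997=182 h(82,82)=(82*31+82)%997=630 -> [852, 182, 630]
  L2: h(852,182)=(852*31+182)%997=672 h(630,630)=(630*31+630)%997=220 -> [672, 220]
  L3: h(672,220)=(672*31+220)%997=115 -> [115]
  root=115
After append 47 (leaves=[26, 46, 70, 6, 82, 47]):
  L0: [26, 46, 70, 6, 82, 47]
  L1: h(26,46)=(26*31+46)%997=852 h(70,6)=(70*31+6)%997=182 h(82,47)=(82*31+47)%997=595 -> [852, 182, 595]
  L2: h(852,182)=(852*31+182)%997=672 h(595,595)=(595*31+595)%997=97 -> [672, 97]
  L3: h(672,97)=(672*31+97)%997=989 -> [989]
  root=989
After append 3 (leaves=[26, 46, 70, 6, 82, 47, 3]):
  L0: [26, 46, 70, 6, 82, 47, 3]
  L1: h(26,46)=(26*31+46)%997=852 h(70,6)=(70*31+6)%997=182 h(82,47)=(82*31+47)%997=595 h(3,3)=(3*31+3)%997=96 -> [852, 182, 595, 96]
  L2: h(852,182)=(852*31+182)%997=672 h(595,96)=(595*31+96)%997=595 -> [672, 595]
  L3: h(672,595)=(672*31+595)%997=490 -> [490]
  root=490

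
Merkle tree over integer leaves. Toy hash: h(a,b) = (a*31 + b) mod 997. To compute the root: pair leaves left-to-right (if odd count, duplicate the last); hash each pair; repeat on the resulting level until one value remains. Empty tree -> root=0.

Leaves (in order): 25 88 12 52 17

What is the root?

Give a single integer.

L0: [25, 88, 12, 52, 17]
L1: h(25,88)=(25*31+88)%997=863 h(12,52)=(12*31+52)%997=424 h(17,17)=(17*31+17)%997=544 -> [863, 424, 544]
L2: h(863,424)=(863*31+424)%997=258 h(544,544)=(544*31+544)%997=459 -> [258, 459]
L3: h(258,459)=(258*31+459)%997=481 -> [481]

Answer: 481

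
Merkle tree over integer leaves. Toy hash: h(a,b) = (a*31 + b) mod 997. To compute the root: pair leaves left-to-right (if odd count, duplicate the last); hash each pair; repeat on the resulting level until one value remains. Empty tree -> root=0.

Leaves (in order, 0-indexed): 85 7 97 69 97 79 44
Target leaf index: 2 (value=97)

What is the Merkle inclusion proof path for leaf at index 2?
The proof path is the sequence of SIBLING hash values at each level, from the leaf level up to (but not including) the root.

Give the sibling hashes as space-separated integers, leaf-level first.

L0 (leaves): [85, 7, 97, 69, 97, 79, 44], target index=2
L1: h(85,7)=(85*31+7)%997=648 [pair 0] h(97,69)=(97*31+69)%997=85 [pair 1] h(97,79)=(97*31+79)%997=95 [pair 2] h(44,44)=(44*31+44)%997=411 [pair 3] -> [648, 85, 95, 411]
  Sibling for proof at L0: 69
L2: h(648,85)=(648*31+85)%997=233 [pair 0] h(95,411)=(95*31+411)%997=365 [pair 1] -> [233, 365]
  Sibling for proof at L1: 648
L3: h(233,365)=(233*31+365)%997=609 [pair 0] -> [609]
  Sibling for proof at L2: 365
Root: 609
Proof path (sibling hashes from leaf to root): [69, 648, 365]

Answer: 69 648 365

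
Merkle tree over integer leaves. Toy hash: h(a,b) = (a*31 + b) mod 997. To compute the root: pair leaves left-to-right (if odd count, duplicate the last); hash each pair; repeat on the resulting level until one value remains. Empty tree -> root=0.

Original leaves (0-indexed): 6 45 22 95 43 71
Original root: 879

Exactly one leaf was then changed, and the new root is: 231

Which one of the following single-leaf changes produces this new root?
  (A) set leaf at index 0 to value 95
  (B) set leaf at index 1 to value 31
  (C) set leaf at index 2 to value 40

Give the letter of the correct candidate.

Answer: C

Derivation:
Original leaves: [6, 45, 22, 95, 43, 71]
Target new root: 231
Try each candidate change and compute the resulting root:
Candidate A: set leaf[0] = 95 -> leaves = [95, 45, 22, 95, 43, 71]
  L0: [95, 45, 22, 95, 43, 71]
  L1: h(95,45)=(95*31+45)%997=996 h(22,95)=(22*31+95)%997=777 h(43,71)=(43*31+71)%997=407 -> [996, 777, 407]
  L2: h(996,777)=(996*31+777)%997=746 h(407,407)=(407*31+407)%997=63 -> [746, 63]
  L3: h(746,63)=(746*31+63)%997=258 -> [258]
  root = 258 != target 231
Candidate B: set leaf[1] = 31 -> leaves = [6, 31, 22, 95, 43, 71]
  L0: [6, 31, 22, 95, 43, 71]
  L1: h(6,31)=(6*31+31)%997=217 h(22,95)=(22*31+95)%997=777 h(43,71)=(43*31+71)%997=407 -> [217, 777, 407]
  L2: h(217,777)=(217*31+777)%997=525 h(407,407)=(407*31+407)%997=63 -> [525, 63]
  L3: h(525,63)=(525*31+63)%997=386 -> [386]
  root = 386 != target 231
Candidate C: set leaf[2] = 40 -> leaves = [6, 45, 40, 95, 43, 71]
  L0: [6, 45, 40, 95, 43, 71]
  L1: h(6,45)=(6*31+45)%997=231 h(40,95)=(40*31+95)%997=338 h(43,71)=(43*31+71)%997=407 -> [231, 338, 407]
  L2: h(231,338)=(231*31+338)%997=520 h(407,407)=(407*31+407)%997=63 -> [520, 63]
  L3: h(520,63)=(520*31+63)%997=231 -> [231]
  root = 231 == target 231  ** MATCH **
Candidate C produces the target root.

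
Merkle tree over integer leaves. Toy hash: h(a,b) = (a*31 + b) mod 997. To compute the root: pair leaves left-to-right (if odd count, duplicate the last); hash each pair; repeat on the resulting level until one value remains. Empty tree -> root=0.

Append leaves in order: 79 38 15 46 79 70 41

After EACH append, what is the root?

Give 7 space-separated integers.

After append 79 (leaves=[79]):
  L0: [79]
  root=79
After append 38 (leaves=[79, 38]):
  L0: [79, 38]
  L1: h(79,38)=(79*31+38)%997=493 -> [493]
  root=493
After append 15 (leaves=[79, 38, 15]):
  L0: [79, 38, 15]
  L1: h(79,38)=(79*31+38)%997=493 h(15,15)=(15*31+15)%997=480 -> [493, 480]
  L2: h(493,480)=(493*31+480)%997=808 -> [808]
  root=808
After append 46 (leaves=[79, 38, 15, 46]):
  L0: [79, 38, 15, 46]
  L1: h(79,38)=(79*31+38)%997=493 h(15,46)=(15*31+46)%997=511 -> [493, 511]
  L2: h(493,511)=(493*31+511)%997=839 -> [839]
  root=839
After append 79 (leaves=[79, 38, 15, 46, 79]):
  L0: [79, 38, 15, 46, 79]
  L1: h(79,38)=(79*31+38)%997=493 h(15,46)=(15*31+46)%997=511 h(79,79)=(79*31+79)%997=534 -> [493, 511, 534]
  L2: h(493,511)=(493*31+511)%997=839 h(534,534)=(534*31+534)%997=139 -> [839, 139]
  L3: h(839,139)=(839*31+139)%997=226 -> [226]
  root=226
After append 70 (leaves=[79, 38, 15, 46, 79, 70]):
  L0: [79, 38, 15, 46, 79, 70]
  L1: h(79,38)=(79*31+38)%997=493 h(15,46)=(15*31+46)%997=511 h(79,70)=(79*31+70)%997=525 -> [493, 511, 525]
  L2: h(493,511)=(493*31+511)%997=839 h(525,525)=(525*31+525)%997=848 -> [839, 848]
  L3: h(839,848)=(839*31+848)%997=935 -> [935]
  root=935
After append 41 (leaves=[79, 38, 15, 46, 79, 70, 41]):
  L0: [79, 38, 15, 46, 79, 70, 41]
  L1: h(79,38)=(79*31+38)%997=493 h(15,46)=(15*31+46)%997=511 h(79,70)=(79*31+70)%997=525 h(41,41)=(41*31+41)%997=315 -> [493, 511, 525, 315]
  L2: h(493,511)=(493*31+511)%997=839 h(525,315)=(525*31+315)%997=638 -> [839, 638]
  L3: h(839,638)=(839*31+638)%997=725 -> [725]
  root=725

Answer: 79 493 808 839 226 935 725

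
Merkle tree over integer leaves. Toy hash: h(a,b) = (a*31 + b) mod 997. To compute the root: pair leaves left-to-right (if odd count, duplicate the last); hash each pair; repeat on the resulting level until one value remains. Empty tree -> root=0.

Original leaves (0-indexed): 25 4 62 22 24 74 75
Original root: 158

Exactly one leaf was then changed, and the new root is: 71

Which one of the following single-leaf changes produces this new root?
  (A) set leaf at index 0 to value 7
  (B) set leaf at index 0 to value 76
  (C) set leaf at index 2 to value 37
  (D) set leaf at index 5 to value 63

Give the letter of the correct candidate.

Original leaves: [25, 4, 62, 22, 24, 74, 75]
Target new root: 71
Try each candidate change and compute the resulting root:
Candidate A: set leaf[0] = 7 -> leaves = [7, 4, 62, 22, 24, 74, 75]
  L0: [7, 4, 62, 22, 24, 74, 75]
  L1: h(7,4)=(7*31+4)%997=221 h(62,22)=(62*31+22)%997=947 h(24,74)=(24*31+74)%997=818 h(75,75)=(75*31+75)%997=406 -> [221, 947, 818, 406]
  L2: h(221,947)=(221*31+947)%997=819 h(818,406)=(818*31+406)%997=839 -> [819, 839]
  L3: h(819,839)=(819*31+839)%997=306 -> [306]
  root = 306 != target 71
Candidate B: set leaf[0] = 76 -> leaves = [76, 4, 62, 22, 24, 74, 75]
  L0: [76, 4, 62, 22, 24, 74, 75]
  L1: h(76,4)=(76*31+4)%997=366 h(62,22)=(62*31+22)%997=947 h(24,74)=(24*31+74)%997=818 h(75,75)=(75*31+75)%997=406 -> [366, 947, 818, 406]
  L2: h(366,947)=(366*31+947)%997=329 h(818,406)=(818*31+406)%997=839 -> [329, 839]
  L3: h(329,839)=(329*31+839)%997=71 -> [71]
  root = 71 == target 71  ** MATCH **
Candidate C: set leaf[2] = 37 -> leaves = [25, 4, 37, 22, 24, 74, 75]
  L0: [25, 4, 37, 22, 24, 74, 75]
  L1: h(25,4)=(25*31+4)%997=779 h(37,22)=(37*31+22)%997=172 h(24,74)=(24*31+74)%997=818 h(75,75)=(75*31+75)%997=406 -> [779, 172, 818, 406]
  L2: h(779,172)=(779*31+172)%997=393 h(818,406)=(818*31+406)%997=839 -> [393, 839]
  L3: h(393,839)=(393*31+839)%997=61 -> [61]
  root = 61 != target 71
Candidate D: set leaf[5] = 63 -> leaves = [25, 4, 62, 22, 24, 63, 75]
  L0: [25, 4, 62, 22, 24, 63, 75]
  L1: h(25,4)=(25*31+4)%997=779 h(62,22)=(62*31+22)%997=947 h(24,63)=(24*31+63)%997=807 h(75,75)=(75*31+75)%997=406 -> [779, 947, 807, 406]
  L2: h(779,947)=(779*31+947)%997=171 h(807,406)=(807*31+406)%997=498 -> [171, 498]
  L3: h(171,498)=(171*31+498)%997=814 -> [814]
  root = 814 != target 71
Candidate B produces the target root.

Answer: B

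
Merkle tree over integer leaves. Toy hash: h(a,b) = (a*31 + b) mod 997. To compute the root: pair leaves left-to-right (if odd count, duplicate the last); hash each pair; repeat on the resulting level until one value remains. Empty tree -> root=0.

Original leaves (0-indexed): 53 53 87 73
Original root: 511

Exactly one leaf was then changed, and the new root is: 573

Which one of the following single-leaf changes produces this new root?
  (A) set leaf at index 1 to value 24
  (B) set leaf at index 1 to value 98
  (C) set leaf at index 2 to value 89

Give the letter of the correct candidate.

Original leaves: [53, 53, 87, 73]
Target new root: 573
Try each candidate change and compute the resulting root:
Candidate A: set leaf[1] = 24 -> leaves = [53, 24, 87, 73]
  L0: [53, 24, 87, 73]
  L1: h(53,24)=(53*31+24)%997=670 h(87,73)=(87*31+73)%997=776 -> [670, 776]
  L2: h(670,776)=(670*31+776)%997=609 -> [609]
  root = 609 != target 573
Candidate B: set leaf[1] = 98 -> leaves = [53, 98, 87, 73]
  L0: [53, 98, 87, 73]
  L1: h(53,98)=(53*31+98)%997=744 h(87,73)=(87*31+73)%997=776 -> [744, 776]
  L2: h(744,776)=(744*31+776)%997=909 -> [909]
  root = 909 != target 573
Candidate C: set leaf[2] = 89 -> leaves = [53, 53, 89, 73]
  L0: [53, 53, 89, 73]
  L1: h(53,53)=(53*31+53)%997=699 h(89,73)=(89*31+73)%997=838 -> [699, 838]
  L2: h(699,838)=(699*31+838)%997=573 -> [573]
  root = 573 == target 573  ** MATCH **
Candidate C produces the target root.

Answer: C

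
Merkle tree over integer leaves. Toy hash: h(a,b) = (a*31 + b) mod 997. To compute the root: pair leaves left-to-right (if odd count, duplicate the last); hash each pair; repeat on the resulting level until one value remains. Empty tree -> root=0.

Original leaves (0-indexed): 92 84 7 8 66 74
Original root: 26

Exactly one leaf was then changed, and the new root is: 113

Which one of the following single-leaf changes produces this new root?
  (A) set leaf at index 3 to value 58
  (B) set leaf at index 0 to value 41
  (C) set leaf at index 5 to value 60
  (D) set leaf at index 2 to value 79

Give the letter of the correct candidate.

Answer: B

Derivation:
Original leaves: [92, 84, 7, 8, 66, 74]
Target new root: 113
Try each candidate change and compute the resulting root:
Candidate A: set leaf[3] = 58 -> leaves = [92, 84, 7, 58, 66, 74]
  L0: [92, 84, 7, 58, 66, 74]
  L1: h(92,84)=(92*31+84)%997=942 h(7,58)=(7*31+58)%997=275 h(66,74)=(66*31+74)%997=126 -> [942, 275, 126]
  L2: h(942,275)=(942*31+275)%997=564 h(126,126)=(126*31+126)%997=44 -> [564, 44]
  L3: h(564,44)=(564*31+44)%997=579 -> [579]
  root = 579 != target 113
Candidate B: set leaf[0] = 41 -> leaves = [41, 84, 7, 8, 66, 74]
  L0: [41, 84, 7, 8, 66, 74]
  L1: h(41,84)=(41*31+84)%997=358 h(7,8)=(7*31+8)%997=225 h(66,74)=(66*31+74)%997=126 -> [358, 225, 126]
  L2: h(358,225)=(358*31+225)%997=356 h(126,126)=(126*31+126)%997=44 -> [356, 44]
  L3: h(356,44)=(356*31+44)%997=113 -> [113]
  root = 113 == target 113  ** MATCH **
Candidate C: set leaf[5] = 60 -> leaves = [92, 84, 7, 8, 66, 60]
  L0: [92, 84, 7, 8, 66, 60]
  L1: h(92,84)=(92*31+84)%997=942 h(7,8)=(7*31+8)%997=225 h(66,60)=(66*31+60)%997=112 -> [942, 225, 112]
  L2: h(942,225)=(942*31+225)%997=514 h(112,112)=(112*31+112)%997=593 -> [514, 593]
  L3: h(514,593)=(514*31+593)%997=575 -> [575]
  root = 575 != target 113
Candidate D: set leaf[2] = 79 -> leaves = [92, 84, 79, 8, 66, 74]
  L0: [92, 84, 79, 8, 66, 74]
  L1: h(92,84)=(92*31+84)%997=942 h(79,8)=(79*31+8)%997=463 h(66,74)=(66*31+74)%997=126 -> [942, 463, 126]
  L2: h(942,463)=(942*31+463)%997=752 h(126,126)=(126*31+126)%997=44 -> [752, 44]
  L3: h(752,44)=(752*31+44)%997=425 -> [425]
  root = 425 != target 113
Candidate B produces the target root.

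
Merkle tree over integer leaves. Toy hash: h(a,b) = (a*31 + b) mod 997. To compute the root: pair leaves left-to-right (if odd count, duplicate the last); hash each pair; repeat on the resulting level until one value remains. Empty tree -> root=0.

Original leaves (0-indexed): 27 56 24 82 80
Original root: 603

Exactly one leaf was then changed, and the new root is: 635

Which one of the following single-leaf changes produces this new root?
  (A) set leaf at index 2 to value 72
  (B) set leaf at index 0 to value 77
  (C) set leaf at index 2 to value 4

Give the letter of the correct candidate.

Original leaves: [27, 56, 24, 82, 80]
Target new root: 635
Try each candidate change and compute the resulting root:
Candidate A: set leaf[2] = 72 -> leaves = [27, 56, 72, 82, 80]
  L0: [27, 56, 72, 82, 80]
  L1: h(27,56)=(27*31+56)%997=893 h(72,82)=(72*31+82)%997=320 h(80,80)=(80*31+80)%997=566 -> [893, 320, 566]
  L2: h(893,320)=(893*31+320)%997=87 h(566,566)=(566*31+566)%997=166 -> [87, 166]
  L3: h(87,166)=(87*31+166)%997=869 -> [869]
  root = 869 != target 635
Candidate B: set leaf[0] = 77 -> leaves = [77, 56, 24, 82, 80]
  L0: [77, 56, 24, 82, 80]
  L1: h(77,56)=(77*31+56)%997=449 h(24,82)=(24*31+82)%997=826 h(80,80)=(80*31+80)%997=566 -> [449, 826, 566]
  L2: h(449,826)=(449*31+826)%997=787 h(566,566)=(566*31+566)%997=166 -> [787, 166]
  L3: h(787,166)=(787*31+166)%997=635 -> [635]
  root = 635 == target 635  ** MATCH **
Candidate C: set leaf[2] = 4 -> leaves = [27, 56, 4, 82, 80]
  L0: [27, 56, 4, 82, 80]
  L1: h(27,56)=(27*31+56)%997=893 h(4,82)=(4*31+82)%997=206 h(80,80)=(80*31+80)%997=566 -> [893, 206, 566]
  L2: h(893,206)=(893*31+206)%997=970 h(566,566)=(566*31+566)%997=166 -> [970, 166]
  L3: h(970,166)=(970*31+166)%997=326 -> [326]
  root = 326 != target 635
Candidate B produces the target root.

Answer: B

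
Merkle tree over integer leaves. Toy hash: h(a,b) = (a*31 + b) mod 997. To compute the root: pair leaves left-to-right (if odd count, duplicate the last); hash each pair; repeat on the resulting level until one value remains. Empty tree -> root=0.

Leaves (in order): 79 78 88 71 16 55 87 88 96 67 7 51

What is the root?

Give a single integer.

L0: [79, 78, 88, 71, 16, 55, 87, 88, 96, 67, 7, 51]
L1: h(79,78)=(79*31+78)%997=533 h(88,71)=(88*31+71)%997=805 h(16,55)=(16*31+55)%997=551 h(87,88)=(87*31+88)%997=791 h(96,67)=(96*31+67)%997=52 h(7,51)=(7*31+51)%997=268 -> [533, 805, 551, 791, 52, 268]
L2: h(533,805)=(533*31+805)%997=379 h(551,791)=(551*31+791)%997=923 h(52,268)=(52*31+268)%997=883 -> [379, 923, 883]
L3: h(379,923)=(379*31+923)%997=708 h(883,883)=(883*31+883)%997=340 -> [708, 340]
L4: h(708,340)=(708*31+340)%997=354 -> [354]

Answer: 354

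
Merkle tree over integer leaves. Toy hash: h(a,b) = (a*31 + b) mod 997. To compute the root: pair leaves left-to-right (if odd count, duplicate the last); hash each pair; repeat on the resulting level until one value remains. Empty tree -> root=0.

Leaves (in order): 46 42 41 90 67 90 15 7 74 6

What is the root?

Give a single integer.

L0: [46, 42, 41, 90, 67, 90, 15, 7, 74, 6]
L1: h(46,42)=(46*31+42)%997=471 h(41,90)=(41*31+90)%997=364 h(67,90)=(67*31+90)%997=173 h(15,7)=(15*31+7)%997=472 h(74,6)=(74*31+6)%997=306 -> [471, 364, 173, 472, 306]
L2: h(471,364)=(471*31+364)%997=10 h(173,472)=(173*31+472)%997=850 h(306,306)=(306*31+306)%997=819 -> [10, 850, 819]
L3: h(10,850)=(10*31+850)%997=163 h(819,819)=(819*31+819)%997=286 -> [163, 286]
L4: h(163,286)=(163*31+286)%997=354 -> [354]

Answer: 354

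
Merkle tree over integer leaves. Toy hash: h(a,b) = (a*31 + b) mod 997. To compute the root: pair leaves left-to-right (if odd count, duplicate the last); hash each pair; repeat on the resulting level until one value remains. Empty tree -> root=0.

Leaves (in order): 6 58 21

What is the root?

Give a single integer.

Answer: 260

Derivation:
L0: [6, 58, 21]
L1: h(6,58)=(6*31+58)%997=244 h(21,21)=(21*31+21)%997=672 -> [244, 672]
L2: h(244,672)=(244*31+672)%997=260 -> [260]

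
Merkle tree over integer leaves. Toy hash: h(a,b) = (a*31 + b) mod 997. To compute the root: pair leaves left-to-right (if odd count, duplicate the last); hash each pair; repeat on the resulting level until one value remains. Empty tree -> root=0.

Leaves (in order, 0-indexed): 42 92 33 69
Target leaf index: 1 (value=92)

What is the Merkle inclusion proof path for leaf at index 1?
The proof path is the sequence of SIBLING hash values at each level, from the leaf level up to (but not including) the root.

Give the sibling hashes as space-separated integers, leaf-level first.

Answer: 42 95

Derivation:
L0 (leaves): [42, 92, 33, 69], target index=1
L1: h(42,92)=(42*31+92)%997=397 [pair 0] h(33,69)=(33*31+69)%997=95 [pair 1] -> [397, 95]
  Sibling for proof at L0: 42
L2: h(397,95)=(397*31+95)%997=438 [pair 0] -> [438]
  Sibling for proof at L1: 95
Root: 438
Proof path (sibling hashes from leaf to root): [42, 95]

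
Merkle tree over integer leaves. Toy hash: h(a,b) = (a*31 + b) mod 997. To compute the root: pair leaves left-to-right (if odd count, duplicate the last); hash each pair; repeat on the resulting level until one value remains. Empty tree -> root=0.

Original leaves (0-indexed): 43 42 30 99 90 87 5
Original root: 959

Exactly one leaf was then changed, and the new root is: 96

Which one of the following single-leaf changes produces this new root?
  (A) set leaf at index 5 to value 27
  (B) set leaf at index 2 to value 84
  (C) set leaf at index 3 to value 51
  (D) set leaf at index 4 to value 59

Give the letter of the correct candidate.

Answer: A

Derivation:
Original leaves: [43, 42, 30, 99, 90, 87, 5]
Target new root: 96
Try each candidate change and compute the resulting root:
Candidate A: set leaf[5] = 27 -> leaves = [43, 42, 30, 99, 90, 27, 5]
  L0: [43, 42, 30, 99, 90, 27, 5]
  L1: h(43,42)=(43*31+42)%997=378 h(30,99)=(30*31+99)%997=32 h(90,27)=(90*31+27)%997=823 h(5,5)=(5*31+5)%997=160 -> [378, 32, 823, 160]
  L2: h(378,32)=(378*31+32)%997=783 h(823,160)=(823*31+160)%997=748 -> [783, 748]
  L3: h(783,748)=(783*31+748)%997=96 -> [96]
  root = 96 == target 96  ** MATCH **
Candidate B: set leaf[2] = 84 -> leaves = [43, 42, 84, 99, 90, 87, 5]
  L0: [43, 42, 84, 99, 90, 87, 5]
  L1: h(43,42)=(43*31+42)%997=378 h(84,99)=(84*31+99)%997=709 h(90,87)=(90*31+87)%997=883 h(5,5)=(5*31+5)%997=160 -> [378, 709, 883, 160]
  L2: h(378,709)=(378*31+709)%997=463 h(883,160)=(883*31+160)%997=614 -> [463, 614]
  L3: h(463,614)=(463*31+614)%997=12 -> [12]
  root = 12 != target 96
Candidate C: set leaf[3] = 51 -> leaves = [43, 42, 30, 51, 90, 87, 5]
  L0: [43, 42, 30, 51, 90, 87, 5]
  L1: h(43,42)=(43*31+42)%997=378 h(30,51)=(30*31+51)%997=981 h(90,87)=(90*31+87)%997=883 h(5,5)=(5*31+5)%997=160 -> [378, 981, 883, 160]
  L2: h(378,981)=(378*31+981)%997=735 h(883,160)=(883*31+160)%997=614 -> [735, 614]
  L3: h(735,614)=(735*31+614)%997=468 -> [468]
  root = 468 != target 96
Candidate D: set leaf[4] = 59 -> leaves = [43, 42, 30, 99, 59, 87, 5]
  L0: [43, 42, 30, 99, 59, 87, 5]
  L1: h(43,42)=(43*31+42)%997=378 h(30,99)=(30*31+99)%997=32 h(59,87)=(59*31+87)%997=919 h(5,5)=(5*31+5)%997=160 -> [378, 32, 919, 160]
  L2: h(378,32)=(378*31+32)%997=783 h(919,160)=(919*31+160)%997=733 -> [783, 733]
  L3: h(783,733)=(783*31+733)%997=81 -> [81]
  root = 81 != target 96
Candidate A produces the target root.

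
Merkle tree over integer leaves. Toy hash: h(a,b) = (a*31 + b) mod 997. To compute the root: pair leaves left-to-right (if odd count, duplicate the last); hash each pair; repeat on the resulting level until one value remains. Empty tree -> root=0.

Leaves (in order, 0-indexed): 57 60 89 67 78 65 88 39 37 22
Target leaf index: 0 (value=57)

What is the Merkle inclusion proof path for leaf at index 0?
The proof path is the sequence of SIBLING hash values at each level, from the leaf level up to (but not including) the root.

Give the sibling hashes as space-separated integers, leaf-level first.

L0 (leaves): [57, 60, 89, 67, 78, 65, 88, 39, 37, 22], target index=0
L1: h(57,60)=(57*31+60)%997=830 [pair 0] h(89,67)=(89*31+67)%997=832 [pair 1] h(78,65)=(78*31+65)%997=489 [pair 2] h(88,39)=(88*31+39)%997=773 [pair 3] h(37,22)=(37*31+22)%997=172 [pair 4] -> [830, 832, 489, 773, 172]
  Sibling for proof at L0: 60
L2: h(830,832)=(830*31+832)%997=640 [pair 0] h(489,773)=(489*31+773)%997=977 [pair 1] h(172,172)=(172*31+172)%997=519 [pair 2] -> [640, 977, 519]
  Sibling for proof at L1: 832
L3: h(640,977)=(640*31+977)%997=877 [pair 0] h(519,519)=(519*31+519)%997=656 [pair 1] -> [877, 656]
  Sibling for proof at L2: 977
L4: h(877,656)=(877*31+656)%997=924 [pair 0] -> [924]
  Sibling for proof at L3: 656
Root: 924
Proof path (sibling hashes from leaf to root): [60, 832, 977, 656]

Answer: 60 832 977 656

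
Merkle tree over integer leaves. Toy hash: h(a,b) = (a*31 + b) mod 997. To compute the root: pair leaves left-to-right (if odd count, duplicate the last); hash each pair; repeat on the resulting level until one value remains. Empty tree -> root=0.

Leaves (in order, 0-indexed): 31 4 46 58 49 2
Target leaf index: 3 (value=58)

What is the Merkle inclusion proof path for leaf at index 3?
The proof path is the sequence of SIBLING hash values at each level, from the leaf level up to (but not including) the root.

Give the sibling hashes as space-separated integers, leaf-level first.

L0 (leaves): [31, 4, 46, 58, 49, 2], target index=3
L1: h(31,4)=(31*31+4)%997=965 [pair 0] h(46,58)=(46*31+58)%997=487 [pair 1] h(49,2)=(49*31+2)%997=524 [pair 2] -> [965, 487, 524]
  Sibling for proof at L0: 46
L2: h(965,487)=(965*31+487)%997=492 [pair 0] h(524,524)=(524*31+524)%997=816 [pair 1] -> [492, 816]
  Sibling for proof at L1: 965
L3: h(492,816)=(492*31+816)%997=116 [pair 0] -> [116]
  Sibling for proof at L2: 816
Root: 116
Proof path (sibling hashes from leaf to root): [46, 965, 816]

Answer: 46 965 816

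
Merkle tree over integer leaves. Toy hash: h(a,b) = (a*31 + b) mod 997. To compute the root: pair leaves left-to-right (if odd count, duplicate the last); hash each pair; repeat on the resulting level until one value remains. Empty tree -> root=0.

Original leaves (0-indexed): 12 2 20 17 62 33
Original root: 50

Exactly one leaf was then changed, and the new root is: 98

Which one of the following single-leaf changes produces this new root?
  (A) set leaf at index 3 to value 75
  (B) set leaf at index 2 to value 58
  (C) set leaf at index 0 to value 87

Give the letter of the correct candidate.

Original leaves: [12, 2, 20, 17, 62, 33]
Target new root: 98
Try each candidate change and compute the resulting root:
Candidate A: set leaf[3] = 75 -> leaves = [12, 2, 20, 75, 62, 33]
  L0: [12, 2, 20, 75, 62, 33]
  L1: h(12,2)=(12*31+2)%997=374 h(20,75)=(20*31+75)%997=695 h(62,33)=(62*31+33)%997=958 -> [374, 695, 958]
  L2: h(374,695)=(374*31+695)%997=325 h(958,958)=(958*31+958)%997=746 -> [325, 746]
  L3: h(325,746)=(325*31+746)%997=851 -> [851]
  root = 851 != target 98
Candidate B: set leaf[2] = 58 -> leaves = [12, 2, 58, 17, 62, 33]
  L0: [12, 2, 58, 17, 62, 33]
  L1: h(12,2)=(12*31+2)%997=374 h(58,17)=(58*31+17)%997=818 h(62,33)=(62*31+33)%997=958 -> [374, 818, 958]
  L2: h(374,818)=(374*31+818)%997=448 h(958,958)=(958*31+958)%997=746 -> [448, 746]
  L3: h(448,746)=(448*31+746)%997=676 -> [676]
  root = 676 != target 98
Candidate C: set leaf[0] = 87 -> leaves = [87, 2, 20, 17, 62, 33]
  L0: [87, 2, 20, 17, 62, 33]
  L1: h(87,2)=(87*31+2)%997=705 h(20,17)=(20*31+17)%997=637 h(62,33)=(62*31+33)%997=958 -> [705, 637, 958]
  L2: h(705,637)=(705*31+637)%997=558 h(958,958)=(958*31+958)%997=746 -> [558, 746]
  L3: h(558,746)=(558*31+746)%997=98 -> [98]
  root = 98 == target 98  ** MATCH **
Candidate C produces the target root.

Answer: C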